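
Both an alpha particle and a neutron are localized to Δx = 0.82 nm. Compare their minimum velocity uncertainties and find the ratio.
The neutron has the larger minimum velocity uncertainty, by a ratio of 4.0.

For both particles, Δp_min = ℏ/(2Δx) = 6.430e-26 kg·m/s (same for both).

The velocity uncertainty is Δv = Δp/m:
- alpha particle: Δv = 6.430e-26 / 6.645e-27 = 9.677e+00 m/s = 9.677 m/s
- neutron: Δv = 6.430e-26 / 1.675e-27 = 3.839e+01 m/s = 38.392 m/s

Ratio: 3.839e+01 / 9.677e+00 = 4.0

The lighter particle has larger velocity uncertainty because Δv ∝ 1/m.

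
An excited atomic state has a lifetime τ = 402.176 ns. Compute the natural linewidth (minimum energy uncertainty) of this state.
818.313 peV

Using the energy-time uncertainty principle:
ΔEΔt ≥ ℏ/2

The lifetime τ represents the time uncertainty Δt.
The natural linewidth (minimum energy uncertainty) is:

ΔE = ℏ/(2τ)
ΔE = (1.055e-34 J·s) / (2 × 4.022e-07 s)
ΔE = 1.311e-28 J = 818.313 peV

This natural linewidth limits the precision of spectroscopic measurements.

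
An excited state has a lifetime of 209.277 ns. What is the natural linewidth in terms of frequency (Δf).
380.249 kHz

Using the energy-time uncertainty principle and E = hf:
ΔEΔt ≥ ℏ/2
hΔf·Δt ≥ ℏ/2

The minimum frequency uncertainty is:
Δf = ℏ/(2hτ) = 1/(4πτ)
Δf = 1/(4π × 2.093e-07 s)
Δf = 3.802e+05 Hz = 380.249 kHz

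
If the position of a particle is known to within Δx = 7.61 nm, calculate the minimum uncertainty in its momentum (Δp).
6.929 × 10^-27 kg·m/s

Using the Heisenberg uncertainty principle:
ΔxΔp ≥ ℏ/2

The minimum uncertainty in momentum is:
Δp_min = ℏ/(2Δx)
Δp_min = (1.055e-34 J·s) / (2 × 7.610e-09 m)
Δp_min = 6.929e-27 kg·m/s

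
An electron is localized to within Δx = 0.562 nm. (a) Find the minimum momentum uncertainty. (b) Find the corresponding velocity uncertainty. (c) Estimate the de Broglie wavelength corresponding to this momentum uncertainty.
(a) Δp_min = 9.382 × 10^-26 kg·m/s
(b) Δv_min = 102.996 km/s
(c) λ_dB = 7.062 nm

Step-by-step:

(a) From the uncertainty principle:
Δp_min = ℏ/(2Δx) = (1.055e-34 J·s)/(2 × 5.620e-10 m) = 9.382e-26 kg·m/s

(b) The velocity uncertainty:
Δv = Δp/m = (9.382e-26 kg·m/s)/(9.109e-31 kg) = 1.030e+05 m/s = 102.996 km/s

(c) The de Broglie wavelength for this momentum:
λ = h/p = (6.626e-34 J·s)/(9.382e-26 kg·m/s) = 7.062e-09 m = 7.062 nm

Note: The de Broglie wavelength is comparable to the localization size, as expected from wave-particle duality.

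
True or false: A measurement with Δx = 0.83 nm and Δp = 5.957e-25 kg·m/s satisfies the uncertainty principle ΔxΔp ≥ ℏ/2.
Yes, it satisfies the uncertainty principle.

Calculate the product ΔxΔp:
ΔxΔp = (8.300e-10 m) × (5.957e-25 kg·m/s)
ΔxΔp = 4.944e-34 J·s

Compare to the minimum allowed value ℏ/2:
ℏ/2 = 5.273e-35 J·s

Since ΔxΔp = 4.944e-34 J·s ≥ 5.273e-35 J·s = ℏ/2,
the measurement satisfies the uncertainty principle.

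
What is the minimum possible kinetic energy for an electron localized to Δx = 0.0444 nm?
4.832 eV

Localizing a particle requires giving it sufficient momentum uncertainty:

1. From uncertainty principle: Δp ≥ ℏ/(2Δx)
   Δp_min = (1.055e-34 J·s) / (2 × 4.440e-11 m)
   Δp_min = 1.188e-24 kg·m/s

2. This momentum uncertainty corresponds to kinetic energy:
   KE ≈ (Δp)²/(2m) = (1.188e-24)²/(2 × 9.109e-31 kg)
   KE = 7.741e-19 J = 4.832 eV

Tighter localization requires more energy.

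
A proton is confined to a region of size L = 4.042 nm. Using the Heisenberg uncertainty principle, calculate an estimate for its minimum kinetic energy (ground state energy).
317.513 neV

Using the uncertainty principle to estimate ground state energy:

1. The position uncertainty is approximately the confinement size:
   Δx ≈ L = 4.042e-09 m

2. From ΔxΔp ≥ ℏ/2, the minimum momentum uncertainty is:
   Δp ≈ ℏ/(2L) = 1.305e-26 kg·m/s

3. The kinetic energy is approximately:
   KE ≈ (Δp)²/(2m) = (1.305e-26)²/(2 × 1.673e-27 kg)
   KE ≈ 5.087e-26 J = 317.513 neV

This is an order-of-magnitude estimate of the ground state energy.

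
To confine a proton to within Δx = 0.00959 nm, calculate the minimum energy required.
56.405 meV

Localizing a particle requires giving it sufficient momentum uncertainty:

1. From uncertainty principle: Δp ≥ ℏ/(2Δx)
   Δp_min = (1.055e-34 J·s) / (2 × 9.590e-12 m)
   Δp_min = 5.498e-24 kg·m/s

2. This momentum uncertainty corresponds to kinetic energy:
   KE ≈ (Δp)²/(2m) = (5.498e-24)²/(2 × 1.673e-27 kg)
   KE = 9.037e-21 J = 56.405 meV

Tighter localization requires more energy.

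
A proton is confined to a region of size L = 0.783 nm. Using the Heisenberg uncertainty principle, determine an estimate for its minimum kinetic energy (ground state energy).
8.461 μeV

Using the uncertainty principle to estimate ground state energy:

1. The position uncertainty is approximately the confinement size:
   Δx ≈ L = 7.830e-10 m

2. From ΔxΔp ≥ ℏ/2, the minimum momentum uncertainty is:
   Δp ≈ ℏ/(2L) = 6.734e-26 kg·m/s

3. The kinetic energy is approximately:
   KE ≈ (Δp)²/(2m) = (6.734e-26)²/(2 × 1.673e-27 kg)
   KE ≈ 1.356e-24 J = 8.461 μeV

This is an order-of-magnitude estimate of the ground state energy.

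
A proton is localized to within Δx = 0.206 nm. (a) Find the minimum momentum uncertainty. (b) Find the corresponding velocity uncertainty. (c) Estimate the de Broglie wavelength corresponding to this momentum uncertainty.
(a) Δp_min = 2.560 × 10^-25 kg·m/s
(b) Δv_min = 153.032 m/s
(c) λ_dB = 2.589 nm

Step-by-step:

(a) From the uncertainty principle:
Δp_min = ℏ/(2Δx) = (1.055e-34 J·s)/(2 × 2.060e-10 m) = 2.560e-25 kg·m/s

(b) The velocity uncertainty:
Δv = Δp/m = (2.560e-25 kg·m/s)/(1.673e-27 kg) = 1.530e+02 m/s = 153.032 m/s

(c) The de Broglie wavelength for this momentum:
λ = h/p = (6.626e-34 J·s)/(2.560e-25 kg·m/s) = 2.589e-09 m = 2.589 nm

Note: The de Broglie wavelength is comparable to the localization size, as expected from wave-particle duality.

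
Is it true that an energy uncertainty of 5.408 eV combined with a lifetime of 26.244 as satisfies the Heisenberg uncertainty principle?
No, it violates the uncertainty relation.

Calculate the product ΔEΔt:
ΔE = 5.408 eV = 8.665e-19 J
ΔEΔt = (8.665e-19 J) × (2.624e-17 s)
ΔEΔt = 2.274e-35 J·s

Compare to the minimum allowed value ℏ/2:
ℏ/2 = 5.273e-35 J·s

Since ΔEΔt = 2.274e-35 J·s < 5.273e-35 J·s = ℏ/2,
this violates the uncertainty relation.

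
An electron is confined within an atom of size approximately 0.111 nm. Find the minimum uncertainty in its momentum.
4.750 × 10^-25 kg·m/s

Using the Heisenberg uncertainty principle:
ΔxΔp ≥ ℏ/2

With Δx ≈ L = 1.110e-10 m (the confinement size):
Δp_min = ℏ/(2Δx)
Δp_min = (1.055e-34 J·s) / (2 × 1.110e-10 m)
Δp_min = 4.750e-25 kg·m/s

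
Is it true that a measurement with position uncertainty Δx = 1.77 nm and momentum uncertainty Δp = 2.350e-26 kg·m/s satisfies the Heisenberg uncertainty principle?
No, it violates the uncertainty principle (impossible measurement).

Calculate the product ΔxΔp:
ΔxΔp = (1.770e-09 m) × (2.350e-26 kg·m/s)
ΔxΔp = 4.159e-35 J·s

Compare to the minimum allowed value ℏ/2:
ℏ/2 = 5.273e-35 J·s

Since ΔxΔp = 4.159e-35 J·s < 5.273e-35 J·s = ℏ/2,
the measurement violates the uncertainty principle.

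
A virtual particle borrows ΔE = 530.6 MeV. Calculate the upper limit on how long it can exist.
6.203 × 10^-25 s

Using the energy-time uncertainty principle:
ΔEΔt ≥ ℏ/2

For a virtual particle borrowing energy ΔE, the maximum lifetime is:
Δt_max = ℏ/(2ΔE)

Converting energy:
ΔE = 530.6 MeV = 8.501e-11 J

Δt_max = (1.055e-34 J·s) / (2 × 8.501e-11 J)
Δt_max = 6.203e-25 s = 6.203 × 10^-25 s

Virtual particles with higher borrowed energy exist for shorter times.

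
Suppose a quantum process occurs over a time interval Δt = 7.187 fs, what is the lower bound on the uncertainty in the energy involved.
45.792 meV

Using the energy-time uncertainty principle:
ΔEΔt ≥ ℏ/2

The minimum uncertainty in energy is:
ΔE_min = ℏ/(2Δt)
ΔE_min = (1.055e-34 J·s) / (2 × 7.187e-15 s)
ΔE_min = 7.337e-21 J = 45.792 meV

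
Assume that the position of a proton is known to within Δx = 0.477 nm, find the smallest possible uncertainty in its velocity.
66.089 m/s

Using the Heisenberg uncertainty principle and Δp = mΔv:
ΔxΔp ≥ ℏ/2
Δx(mΔv) ≥ ℏ/2

The minimum uncertainty in velocity is:
Δv_min = ℏ/(2mΔx)
Δv_min = (1.055e-34 J·s) / (2 × 1.673e-27 kg × 4.770e-10 m)
Δv_min = 6.609e+01 m/s = 66.089 m/s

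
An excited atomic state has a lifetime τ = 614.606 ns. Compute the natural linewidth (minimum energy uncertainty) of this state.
535.475 peV

Using the energy-time uncertainty principle:
ΔEΔt ≥ ℏ/2

The lifetime τ represents the time uncertainty Δt.
The natural linewidth (minimum energy uncertainty) is:

ΔE = ℏ/(2τ)
ΔE = (1.055e-34 J·s) / (2 × 6.146e-07 s)
ΔE = 8.579e-29 J = 535.475 peV

This natural linewidth limits the precision of spectroscopic measurements.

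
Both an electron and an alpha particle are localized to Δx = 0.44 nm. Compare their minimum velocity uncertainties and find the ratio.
The electron has the larger minimum velocity uncertainty, by a ratio of 7294.3.

For both particles, Δp_min = ℏ/(2Δx) = 1.198e-25 kg·m/s (same for both).

The velocity uncertainty is Δv = Δp/m:
- electron: Δv = 1.198e-25 / 9.109e-31 = 1.316e+05 m/s = 131.554 km/s
- alpha particle: Δv = 1.198e-25 / 6.645e-27 = 1.804e+01 m/s = 18.035 m/s

Ratio: 1.316e+05 / 1.804e+01 = 7294.3

The lighter particle has larger velocity uncertainty because Δv ∝ 1/m.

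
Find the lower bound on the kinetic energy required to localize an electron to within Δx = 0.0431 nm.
5.128 eV

Localizing a particle requires giving it sufficient momentum uncertainty:

1. From uncertainty principle: Δp ≥ ℏ/(2Δx)
   Δp_min = (1.055e-34 J·s) / (2 × 4.310e-11 m)
   Δp_min = 1.223e-24 kg·m/s

2. This momentum uncertainty corresponds to kinetic energy:
   KE ≈ (Δp)²/(2m) = (1.223e-24)²/(2 × 9.109e-31 kg)
   KE = 8.215e-19 J = 5.128 eV

Tighter localization requires more energy.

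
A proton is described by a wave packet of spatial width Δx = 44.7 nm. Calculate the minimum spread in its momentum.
1.180 × 10^-27 kg·m/s

For a wave packet, the spatial width Δx and momentum spread Δp are related by the uncertainty principle:
ΔxΔp ≥ ℏ/2

The minimum momentum spread is:
Δp_min = ℏ/(2Δx)
Δp_min = (1.055e-34 J·s) / (2 × 4.470e-08 m)
Δp_min = 1.180e-27 kg·m/s

A wave packet cannot have both a well-defined position and well-defined momentum.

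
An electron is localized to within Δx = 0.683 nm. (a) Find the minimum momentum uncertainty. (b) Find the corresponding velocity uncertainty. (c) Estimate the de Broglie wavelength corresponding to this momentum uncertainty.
(a) Δp_min = 7.720 × 10^-26 kg·m/s
(b) Δv_min = 84.749 km/s
(c) λ_dB = 8.583 nm

Step-by-step:

(a) From the uncertainty principle:
Δp_min = ℏ/(2Δx) = (1.055e-34 J·s)/(2 × 6.830e-10 m) = 7.720e-26 kg·m/s

(b) The velocity uncertainty:
Δv = Δp/m = (7.720e-26 kg·m/s)/(9.109e-31 kg) = 8.475e+04 m/s = 84.749 km/s

(c) The de Broglie wavelength for this momentum:
λ = h/p = (6.626e-34 J·s)/(7.720e-26 kg·m/s) = 8.583e-09 m = 8.583 nm

Note: The de Broglie wavelength is comparable to the localization size, as expected from wave-particle duality.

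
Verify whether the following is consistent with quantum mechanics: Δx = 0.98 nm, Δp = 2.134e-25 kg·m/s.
Yes, it satisfies the uncertainty principle.

Calculate the product ΔxΔp:
ΔxΔp = (9.800e-10 m) × (2.134e-25 kg·m/s)
ΔxΔp = 2.091e-34 J·s

Compare to the minimum allowed value ℏ/2:
ℏ/2 = 5.273e-35 J·s

Since ΔxΔp = 2.091e-34 J·s ≥ 5.273e-35 J·s = ℏ/2,
the measurement satisfies the uncertainty principle.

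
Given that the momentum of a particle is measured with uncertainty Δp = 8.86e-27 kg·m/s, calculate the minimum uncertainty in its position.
5.951 nm

Using the Heisenberg uncertainty principle:
ΔxΔp ≥ ℏ/2

The minimum uncertainty in position is:
Δx_min = ℏ/(2Δp)
Δx_min = (1.055e-34 J·s) / (2 × 8.860e-27 kg·m/s)
Δx_min = 5.951e-09 m = 5.951 nm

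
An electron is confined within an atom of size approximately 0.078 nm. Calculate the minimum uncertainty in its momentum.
6.760 × 10^-25 kg·m/s

Using the Heisenberg uncertainty principle:
ΔxΔp ≥ ℏ/2

With Δx ≈ L = 7.800e-11 m (the confinement size):
Δp_min = ℏ/(2Δx)
Δp_min = (1.055e-34 J·s) / (2 × 7.800e-11 m)
Δp_min = 6.760e-25 kg·m/s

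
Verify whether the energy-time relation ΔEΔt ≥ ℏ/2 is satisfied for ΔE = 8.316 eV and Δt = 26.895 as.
No, it violates the uncertainty relation.

Calculate the product ΔEΔt:
ΔE = 8.316 eV = 1.332e-18 J
ΔEΔt = (1.332e-18 J) × (2.690e-17 s)
ΔEΔt = 3.583e-35 J·s

Compare to the minimum allowed value ℏ/2:
ℏ/2 = 5.273e-35 J·s

Since ΔEΔt = 3.583e-35 J·s < 5.273e-35 J·s = ℏ/2,
this violates the uncertainty relation.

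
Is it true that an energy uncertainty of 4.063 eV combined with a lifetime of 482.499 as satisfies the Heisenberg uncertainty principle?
Yes, it satisfies the uncertainty relation.

Calculate the product ΔEΔt:
ΔE = 4.063 eV = 6.510e-19 J
ΔEΔt = (6.510e-19 J) × (4.825e-16 s)
ΔEΔt = 3.141e-34 J·s

Compare to the minimum allowed value ℏ/2:
ℏ/2 = 5.273e-35 J·s

Since ΔEΔt = 3.141e-34 J·s ≥ 5.273e-35 J·s = ℏ/2,
this satisfies the uncertainty relation.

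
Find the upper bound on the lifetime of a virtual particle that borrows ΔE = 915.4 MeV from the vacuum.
3.595 × 10^-25 s

Using the energy-time uncertainty principle:
ΔEΔt ≥ ℏ/2

For a virtual particle borrowing energy ΔE, the maximum lifetime is:
Δt_max = ℏ/(2ΔE)

Converting energy:
ΔE = 915.4 MeV = 1.467e-10 J

Δt_max = (1.055e-34 J·s) / (2 × 1.467e-10 J)
Δt_max = 3.595e-25 s = 3.595 × 10^-25 s

Virtual particles with higher borrowed energy exist for shorter times.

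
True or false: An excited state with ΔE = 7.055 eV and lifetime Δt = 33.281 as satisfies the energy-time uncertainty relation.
No, it violates the uncertainty relation.

Calculate the product ΔEΔt:
ΔE = 7.055 eV = 1.130e-18 J
ΔEΔt = (1.130e-18 J) × (3.328e-17 s)
ΔEΔt = 3.762e-35 J·s

Compare to the minimum allowed value ℏ/2:
ℏ/2 = 5.273e-35 J·s

Since ΔEΔt = 3.762e-35 J·s < 5.273e-35 J·s = ℏ/2,
this violates the uncertainty relation.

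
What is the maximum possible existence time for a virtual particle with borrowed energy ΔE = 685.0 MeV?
4.804 × 10^-25 s

Using the energy-time uncertainty principle:
ΔEΔt ≥ ℏ/2

For a virtual particle borrowing energy ΔE, the maximum lifetime is:
Δt_max = ℏ/(2ΔE)

Converting energy:
ΔE = 685.0 MeV = 1.097e-10 J

Δt_max = (1.055e-34 J·s) / (2 × 1.097e-10 J)
Δt_max = 4.804e-25 s = 4.804 × 10^-25 s

Virtual particles with higher borrowed energy exist for shorter times.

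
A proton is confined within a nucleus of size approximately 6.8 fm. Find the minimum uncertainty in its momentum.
7.754 × 10^-21 kg·m/s

Using the Heisenberg uncertainty principle:
ΔxΔp ≥ ℏ/2

With Δx ≈ L = 6.800e-15 m (the confinement size):
Δp_min = ℏ/(2Δx)
Δp_min = (1.055e-34 J·s) / (2 × 6.800e-15 m)
Δp_min = 7.754e-21 kg·m/s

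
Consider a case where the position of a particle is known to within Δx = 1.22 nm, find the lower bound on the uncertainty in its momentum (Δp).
4.322 × 10^-26 kg·m/s

Using the Heisenberg uncertainty principle:
ΔxΔp ≥ ℏ/2

The minimum uncertainty in momentum is:
Δp_min = ℏ/(2Δx)
Δp_min = (1.055e-34 J·s) / (2 × 1.220e-09 m)
Δp_min = 4.322e-26 kg·m/s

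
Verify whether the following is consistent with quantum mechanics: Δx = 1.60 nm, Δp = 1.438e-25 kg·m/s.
Yes, it satisfies the uncertainty principle.

Calculate the product ΔxΔp:
ΔxΔp = (1.600e-09 m) × (1.438e-25 kg·m/s)
ΔxΔp = 2.301e-34 J·s

Compare to the minimum allowed value ℏ/2:
ℏ/2 = 5.273e-35 J·s

Since ΔxΔp = 2.301e-34 J·s ≥ 5.273e-35 J·s = ℏ/2,
the measurement satisfies the uncertainty principle.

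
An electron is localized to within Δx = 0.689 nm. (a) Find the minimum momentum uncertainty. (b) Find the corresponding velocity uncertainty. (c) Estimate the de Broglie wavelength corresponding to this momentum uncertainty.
(a) Δp_min = 7.653 × 10^-26 kg·m/s
(b) Δv_min = 84.011 km/s
(c) λ_dB = 8.658 nm

Step-by-step:

(a) From the uncertainty principle:
Δp_min = ℏ/(2Δx) = (1.055e-34 J·s)/(2 × 6.890e-10 m) = 7.653e-26 kg·m/s

(b) The velocity uncertainty:
Δv = Δp/m = (7.653e-26 kg·m/s)/(9.109e-31 kg) = 8.401e+04 m/s = 84.011 km/s

(c) The de Broglie wavelength for this momentum:
λ = h/p = (6.626e-34 J·s)/(7.653e-26 kg·m/s) = 8.658e-09 m = 8.658 nm

Note: The de Broglie wavelength is comparable to the localization size, as expected from wave-particle duality.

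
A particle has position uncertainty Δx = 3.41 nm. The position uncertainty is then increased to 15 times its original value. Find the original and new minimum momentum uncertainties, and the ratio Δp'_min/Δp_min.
Original Δp_min = 1.546 × 10^-26 kg·m/s; new Δp'_min = 1.031 × 10^-27 kg·m/s; ratio Δp'_min/Δp_min = 1/15.

From the uncertainty principle ΔxΔp ≥ ℏ/2, the minimum momentum uncertainty is Δp_min = ℏ/(2Δx).

Original (Δx = 3.41 nm = 3.410e-09 m):
Δp_min = (1.055e-34 J·s)/(2 × 3.410e-09 m) = 1.546e-26 kg·m/s

When Δx → 15Δx:
Δp'_min = ℏ/(2 × 15Δx) = (1/15) × ℏ/(2Δx) = (1/15) × Δp_min
Δp'_min = 1/15 × 1.546e-26 kg·m/s = 1.031e-27 kg·m/s

Since Δp_min ∝ 1/Δx, when Δx is increased to 15 times its original value, Δp_min decreases to 1/15 of its original value.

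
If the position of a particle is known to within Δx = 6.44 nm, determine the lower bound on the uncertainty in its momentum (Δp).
8.188 × 10^-27 kg·m/s

Using the Heisenberg uncertainty principle:
ΔxΔp ≥ ℏ/2

The minimum uncertainty in momentum is:
Δp_min = ℏ/(2Δx)
Δp_min = (1.055e-34 J·s) / (2 × 6.440e-09 m)
Δp_min = 8.188e-27 kg·m/s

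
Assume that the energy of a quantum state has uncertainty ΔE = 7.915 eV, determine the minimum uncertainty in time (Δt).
41.580 as

Using the energy-time uncertainty principle:
ΔEΔt ≥ ℏ/2

The minimum uncertainty in time is:
Δt_min = ℏ/(2ΔE)
Δt_min = (1.055e-34 J·s) / (2 × 1.268e-18 J)
Δt_min = 4.158e-17 s = 41.580 as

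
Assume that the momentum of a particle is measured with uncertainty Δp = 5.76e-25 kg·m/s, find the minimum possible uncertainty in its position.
91.543 pm

Using the Heisenberg uncertainty principle:
ΔxΔp ≥ ℏ/2

The minimum uncertainty in position is:
Δx_min = ℏ/(2Δp)
Δx_min = (1.055e-34 J·s) / (2 × 5.760e-25 kg·m/s)
Δx_min = 9.154e-11 m = 91.543 pm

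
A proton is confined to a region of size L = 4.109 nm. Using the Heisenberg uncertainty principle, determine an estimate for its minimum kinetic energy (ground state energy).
307.243 neV

Using the uncertainty principle to estimate ground state energy:

1. The position uncertainty is approximately the confinement size:
   Δx ≈ L = 4.109e-09 m

2. From ΔxΔp ≥ ℏ/2, the minimum momentum uncertainty is:
   Δp ≈ ℏ/(2L) = 1.283e-26 kg·m/s

3. The kinetic energy is approximately:
   KE ≈ (Δp)²/(2m) = (1.283e-26)²/(2 × 1.673e-27 kg)
   KE ≈ 4.923e-26 J = 307.243 neV

This is an order-of-magnitude estimate of the ground state energy.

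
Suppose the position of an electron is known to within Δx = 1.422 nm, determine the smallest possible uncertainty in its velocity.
40.706 km/s

Using the Heisenberg uncertainty principle and Δp = mΔv:
ΔxΔp ≥ ℏ/2
Δx(mΔv) ≥ ℏ/2

The minimum uncertainty in velocity is:
Δv_min = ℏ/(2mΔx)
Δv_min = (1.055e-34 J·s) / (2 × 9.109e-31 kg × 1.422e-09 m)
Δv_min = 4.071e+04 m/s = 40.706 km/s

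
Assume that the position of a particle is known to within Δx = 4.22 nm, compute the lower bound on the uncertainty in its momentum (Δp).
1.249 × 10^-26 kg·m/s

Using the Heisenberg uncertainty principle:
ΔxΔp ≥ ℏ/2

The minimum uncertainty in momentum is:
Δp_min = ℏ/(2Δx)
Δp_min = (1.055e-34 J·s) / (2 × 4.220e-09 m)
Δp_min = 1.249e-26 kg·m/s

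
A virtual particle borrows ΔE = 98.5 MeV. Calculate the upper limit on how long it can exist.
3.341 ys

Using the energy-time uncertainty principle:
ΔEΔt ≥ ℏ/2

For a virtual particle borrowing energy ΔE, the maximum lifetime is:
Δt_max = ℏ/(2ΔE)

Converting energy:
ΔE = 98.5 MeV = 1.578e-11 J

Δt_max = (1.055e-34 J·s) / (2 × 1.578e-11 J)
Δt_max = 3.341e-24 s = 3.341 ys

Virtual particles with higher borrowed energy exist for shorter times.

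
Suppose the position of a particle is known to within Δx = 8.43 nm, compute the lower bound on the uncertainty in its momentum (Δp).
6.255 × 10^-27 kg·m/s

Using the Heisenberg uncertainty principle:
ΔxΔp ≥ ℏ/2

The minimum uncertainty in momentum is:
Δp_min = ℏ/(2Δx)
Δp_min = (1.055e-34 J·s) / (2 × 8.430e-09 m)
Δp_min = 6.255e-27 kg·m/s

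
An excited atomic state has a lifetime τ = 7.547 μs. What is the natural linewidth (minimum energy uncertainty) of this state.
43.608 peV

Using the energy-time uncertainty principle:
ΔEΔt ≥ ℏ/2

The lifetime τ represents the time uncertainty Δt.
The natural linewidth (minimum energy uncertainty) is:

ΔE = ℏ/(2τ)
ΔE = (1.055e-34 J·s) / (2 × 7.547e-06 s)
ΔE = 6.987e-30 J = 43.608 peV

This natural linewidth limits the precision of spectroscopic measurements.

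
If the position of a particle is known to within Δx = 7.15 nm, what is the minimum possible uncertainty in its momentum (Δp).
7.375 × 10^-27 kg·m/s

Using the Heisenberg uncertainty principle:
ΔxΔp ≥ ℏ/2

The minimum uncertainty in momentum is:
Δp_min = ℏ/(2Δx)
Δp_min = (1.055e-34 J·s) / (2 × 7.150e-09 m)
Δp_min = 7.375e-27 kg·m/s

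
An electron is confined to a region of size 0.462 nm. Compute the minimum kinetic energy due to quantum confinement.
44.625 meV

Using the uncertainty principle:

1. Position uncertainty: Δx ≈ 4.620e-10 m
2. Minimum momentum uncertainty: Δp = ℏ/(2Δx) = 1.141e-25 kg·m/s
3. Minimum kinetic energy:
   KE = (Δp)²/(2m) = (1.141e-25)²/(2 × 9.109e-31 kg)
   KE = 7.150e-21 J = 44.625 meV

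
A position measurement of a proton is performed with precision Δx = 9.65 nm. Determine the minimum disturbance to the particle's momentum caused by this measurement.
5.464 × 10^-27 kg·m/s

The uncertainty principle implies that measuring position disturbs momentum:
ΔxΔp ≥ ℏ/2

When we measure position with precision Δx, we necessarily introduce a momentum uncertainty:
Δp ≥ ℏ/(2Δx)
Δp_min = (1.055e-34 J·s) / (2 × 9.650e-09 m)
Δp_min = 5.464e-27 kg·m/s

The more precisely we measure position, the greater the momentum disturbance.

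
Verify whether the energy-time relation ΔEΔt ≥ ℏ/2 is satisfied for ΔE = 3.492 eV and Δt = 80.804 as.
No, it violates the uncertainty relation.

Calculate the product ΔEΔt:
ΔE = 3.492 eV = 5.595e-19 J
ΔEΔt = (5.595e-19 J) × (8.080e-17 s)
ΔEΔt = 4.521e-35 J·s

Compare to the minimum allowed value ℏ/2:
ℏ/2 = 5.273e-35 J·s

Since ΔEΔt = 4.521e-35 J·s < 5.273e-35 J·s = ℏ/2,
this violates the uncertainty relation.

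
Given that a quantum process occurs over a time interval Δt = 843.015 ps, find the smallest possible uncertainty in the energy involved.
390.392 neV

Using the energy-time uncertainty principle:
ΔEΔt ≥ ℏ/2

The minimum uncertainty in energy is:
ΔE_min = ℏ/(2Δt)
ΔE_min = (1.055e-34 J·s) / (2 × 8.430e-10 s)
ΔE_min = 6.255e-26 J = 390.392 neV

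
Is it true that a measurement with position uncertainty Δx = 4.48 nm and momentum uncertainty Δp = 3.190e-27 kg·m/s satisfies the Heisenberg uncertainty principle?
No, it violates the uncertainty principle (impossible measurement).

Calculate the product ΔxΔp:
ΔxΔp = (4.480e-09 m) × (3.190e-27 kg·m/s)
ΔxΔp = 1.429e-35 J·s

Compare to the minimum allowed value ℏ/2:
ℏ/2 = 5.273e-35 J·s

Since ΔxΔp = 1.429e-35 J·s < 5.273e-35 J·s = ℏ/2,
the measurement violates the uncertainty principle.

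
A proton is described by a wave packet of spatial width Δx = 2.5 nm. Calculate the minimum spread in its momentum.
2.109 × 10^-26 kg·m/s

For a wave packet, the spatial width Δx and momentum spread Δp are related by the uncertainty principle:
ΔxΔp ≥ ℏ/2

The minimum momentum spread is:
Δp_min = ℏ/(2Δx)
Δp_min = (1.055e-34 J·s) / (2 × 2.500e-09 m)
Δp_min = 2.109e-26 kg·m/s

A wave packet cannot have both a well-defined position and well-defined momentum.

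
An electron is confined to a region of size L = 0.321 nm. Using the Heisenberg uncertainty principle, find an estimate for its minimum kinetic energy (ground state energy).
92.438 meV

Using the uncertainty principle to estimate ground state energy:

1. The position uncertainty is approximately the confinement size:
   Δx ≈ L = 3.210e-10 m

2. From ΔxΔp ≥ ℏ/2, the minimum momentum uncertainty is:
   Δp ≈ ℏ/(2L) = 1.643e-25 kg·m/s

3. The kinetic energy is approximately:
   KE ≈ (Δp)²/(2m) = (1.643e-25)²/(2 × 9.109e-31 kg)
   KE ≈ 1.481e-20 J = 92.438 meV

This is an order-of-magnitude estimate of the ground state energy.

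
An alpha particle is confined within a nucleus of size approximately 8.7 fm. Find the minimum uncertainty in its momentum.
6.061 × 10^-21 kg·m/s

Using the Heisenberg uncertainty principle:
ΔxΔp ≥ ℏ/2

With Δx ≈ L = 8.700e-15 m (the confinement size):
Δp_min = ℏ/(2Δx)
Δp_min = (1.055e-34 J·s) / (2 × 8.700e-15 m)
Δp_min = 6.061e-21 kg·m/s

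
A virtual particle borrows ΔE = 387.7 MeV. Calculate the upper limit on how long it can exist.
8.489 × 10^-25 s

Using the energy-time uncertainty principle:
ΔEΔt ≥ ℏ/2

For a virtual particle borrowing energy ΔE, the maximum lifetime is:
Δt_max = ℏ/(2ΔE)

Converting energy:
ΔE = 387.7 MeV = 6.212e-11 J

Δt_max = (1.055e-34 J·s) / (2 × 6.212e-11 J)
Δt_max = 8.489e-25 s = 8.489 × 10^-25 s

Virtual particles with higher borrowed energy exist for shorter times.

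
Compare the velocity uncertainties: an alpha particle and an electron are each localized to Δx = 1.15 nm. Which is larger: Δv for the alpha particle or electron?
The electron has the larger minimum velocity uncertainty, by a ratio of 7294.3.

For both particles, Δp_min = ℏ/(2Δx) = 4.585e-26 kg·m/s (same for both).

The velocity uncertainty is Δv = Δp/m:
- alpha particle: Δv = 4.585e-26 / 6.645e-27 = 6.900e+00 m/s = 6.900 m/s
- electron: Δv = 4.585e-26 / 9.109e-31 = 5.033e+04 m/s = 50.334 km/s

Ratio: 5.033e+04 / 6.900e+00 = 7294.3

The lighter particle has larger velocity uncertainty because Δv ∝ 1/m.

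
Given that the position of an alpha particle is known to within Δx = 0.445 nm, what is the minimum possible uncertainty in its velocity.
17.833 m/s

Using the Heisenberg uncertainty principle and Δp = mΔv:
ΔxΔp ≥ ℏ/2
Δx(mΔv) ≥ ℏ/2

The minimum uncertainty in velocity is:
Δv_min = ℏ/(2mΔx)
Δv_min = (1.055e-34 J·s) / (2 × 6.645e-27 kg × 4.450e-10 m)
Δv_min = 1.783e+01 m/s = 17.833 m/s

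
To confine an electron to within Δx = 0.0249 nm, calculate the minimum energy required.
15.363 eV

Localizing a particle requires giving it sufficient momentum uncertainty:

1. From uncertainty principle: Δp ≥ ℏ/(2Δx)
   Δp_min = (1.055e-34 J·s) / (2 × 2.490e-11 m)
   Δp_min = 2.118e-24 kg·m/s

2. This momentum uncertainty corresponds to kinetic energy:
   KE ≈ (Δp)²/(2m) = (2.118e-24)²/(2 × 9.109e-31 kg)
   KE = 2.461e-18 J = 15.363 eV

Tighter localization requires more energy.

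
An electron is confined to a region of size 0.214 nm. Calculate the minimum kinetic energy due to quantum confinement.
207.987 meV

Using the uncertainty principle:

1. Position uncertainty: Δx ≈ 2.140e-10 m
2. Minimum momentum uncertainty: Δp = ℏ/(2Δx) = 2.464e-25 kg·m/s
3. Minimum kinetic energy:
   KE = (Δp)²/(2m) = (2.464e-25)²/(2 × 9.109e-31 kg)
   KE = 3.332e-20 J = 207.987 meV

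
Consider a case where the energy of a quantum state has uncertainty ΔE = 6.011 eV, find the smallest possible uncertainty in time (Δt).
54.751 as

Using the energy-time uncertainty principle:
ΔEΔt ≥ ℏ/2

The minimum uncertainty in time is:
Δt_min = ℏ/(2ΔE)
Δt_min = (1.055e-34 J·s) / (2 × 9.631e-19 J)
Δt_min = 5.475e-17 s = 54.751 as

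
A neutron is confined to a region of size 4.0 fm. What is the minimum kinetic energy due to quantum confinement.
323.770 keV

Using the uncertainty principle:

1. Position uncertainty: Δx ≈ 4.000e-15 m
2. Minimum momentum uncertainty: Δp = ℏ/(2Δx) = 1.318e-20 kg·m/s
3. Minimum kinetic energy:
   KE = (Δp)²/(2m) = (1.318e-20)²/(2 × 1.675e-27 kg)
   KE = 5.187e-14 J = 323.770 keV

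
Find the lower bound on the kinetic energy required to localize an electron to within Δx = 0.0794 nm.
1.511 eV

Localizing a particle requires giving it sufficient momentum uncertainty:

1. From uncertainty principle: Δp ≥ ℏ/(2Δx)
   Δp_min = (1.055e-34 J·s) / (2 × 7.940e-11 m)
   Δp_min = 6.641e-25 kg·m/s

2. This momentum uncertainty corresponds to kinetic energy:
   KE ≈ (Δp)²/(2m) = (6.641e-25)²/(2 × 9.109e-31 kg)
   KE = 2.421e-19 J = 1.511 eV

Tighter localization requires more energy.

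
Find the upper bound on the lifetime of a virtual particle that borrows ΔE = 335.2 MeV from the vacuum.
9.818 × 10^-25 s

Using the energy-time uncertainty principle:
ΔEΔt ≥ ℏ/2

For a virtual particle borrowing energy ΔE, the maximum lifetime is:
Δt_max = ℏ/(2ΔE)

Converting energy:
ΔE = 335.2 MeV = 5.370e-11 J

Δt_max = (1.055e-34 J·s) / (2 × 5.370e-11 J)
Δt_max = 9.818e-25 s = 9.818 × 10^-25 s

Virtual particles with higher borrowed energy exist for shorter times.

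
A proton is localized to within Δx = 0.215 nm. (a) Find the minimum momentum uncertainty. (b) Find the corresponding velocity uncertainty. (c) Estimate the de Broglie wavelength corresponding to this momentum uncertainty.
(a) Δp_min = 2.452 × 10^-25 kg·m/s
(b) Δv_min = 146.626 m/s
(c) λ_dB = 2.702 nm

Step-by-step:

(a) From the uncertainty principle:
Δp_min = ℏ/(2Δx) = (1.055e-34 J·s)/(2 × 2.150e-10 m) = 2.452e-25 kg·m/s

(b) The velocity uncertainty:
Δv = Δp/m = (2.452e-25 kg·m/s)/(1.673e-27 kg) = 1.466e+02 m/s = 146.626 m/s

(c) The de Broglie wavelength for this momentum:
λ = h/p = (6.626e-34 J·s)/(2.452e-25 kg·m/s) = 2.702e-09 m = 2.702 nm

Note: The de Broglie wavelength is comparable to the localization size, as expected from wave-particle duality.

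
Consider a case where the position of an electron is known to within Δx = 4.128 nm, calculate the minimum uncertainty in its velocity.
14.022 km/s

Using the Heisenberg uncertainty principle and Δp = mΔv:
ΔxΔp ≥ ℏ/2
Δx(mΔv) ≥ ℏ/2

The minimum uncertainty in velocity is:
Δv_min = ℏ/(2mΔx)
Δv_min = (1.055e-34 J·s) / (2 × 9.109e-31 kg × 4.128e-09 m)
Δv_min = 1.402e+04 m/s = 14.022 km/s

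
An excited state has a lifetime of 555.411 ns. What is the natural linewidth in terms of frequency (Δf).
143.277 kHz

Using the energy-time uncertainty principle and E = hf:
ΔEΔt ≥ ℏ/2
hΔf·Δt ≥ ℏ/2

The minimum frequency uncertainty is:
Δf = ℏ/(2hτ) = 1/(4πτ)
Δf = 1/(4π × 5.554e-07 s)
Δf = 1.433e+05 Hz = 143.277 kHz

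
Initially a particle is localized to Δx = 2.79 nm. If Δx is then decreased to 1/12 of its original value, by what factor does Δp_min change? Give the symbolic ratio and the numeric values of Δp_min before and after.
Original Δp_min = 1.890 × 10^-26 kg·m/s; new Δp'_min = 2.268 × 10^-25 kg·m/s; ratio Δp'_min/Δp_min = 12.

From the uncertainty principle ΔxΔp ≥ ℏ/2, the minimum momentum uncertainty is Δp_min = ℏ/(2Δx).

Original (Δx = 2.79 nm = 2.790e-09 m):
Δp_min = (1.055e-34 J·s)/(2 × 2.790e-09 m) = 1.890e-26 kg·m/s

When Δx → (1/12)Δx:
Δp'_min = ℏ/(2 × (1/12)Δx) = 12 × ℏ/(2Δx) = 12 × Δp_min
Δp'_min = 12 × 1.890e-26 kg·m/s = 2.268e-25 kg·m/s

Since Δp_min ∝ 1/Δx, when Δx is decreased to 1/12 of its original value, Δp_min increases to 12 times its original value.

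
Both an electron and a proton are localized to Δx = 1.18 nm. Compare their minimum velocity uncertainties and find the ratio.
The electron has the larger minimum velocity uncertainty, by a ratio of 1836.2.

For both particles, Δp_min = ℏ/(2Δx) = 4.469e-26 kg·m/s (same for both).

The velocity uncertainty is Δv = Δp/m:
- electron: Δv = 4.469e-26 / 9.109e-31 = 4.905e+04 m/s = 49.054 km/s
- proton: Δv = 4.469e-26 / 1.673e-27 = 2.672e+01 m/s = 26.716 m/s

Ratio: 4.905e+04 / 2.672e+01 = 1836.2

The lighter particle has larger velocity uncertainty because Δv ∝ 1/m.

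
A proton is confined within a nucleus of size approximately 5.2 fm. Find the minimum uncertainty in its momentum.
1.014 × 10^-20 kg·m/s

Using the Heisenberg uncertainty principle:
ΔxΔp ≥ ℏ/2

With Δx ≈ L = 5.200e-15 m (the confinement size):
Δp_min = ℏ/(2Δx)
Δp_min = (1.055e-34 J·s) / (2 × 5.200e-15 m)
Δp_min = 1.014e-20 kg·m/s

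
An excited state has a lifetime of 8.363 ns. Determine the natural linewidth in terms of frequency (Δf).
9.515 MHz

Using the energy-time uncertainty principle and E = hf:
ΔEΔt ≥ ℏ/2
hΔf·Δt ≥ ℏ/2

The minimum frequency uncertainty is:
Δf = ℏ/(2hτ) = 1/(4πτ)
Δf = 1/(4π × 8.363e-09 s)
Δf = 9.515e+06 Hz = 9.515 MHz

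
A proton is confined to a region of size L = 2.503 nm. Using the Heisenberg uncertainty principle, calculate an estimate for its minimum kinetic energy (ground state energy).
828.004 neV

Using the uncertainty principle to estimate ground state energy:

1. The position uncertainty is approximately the confinement size:
   Δx ≈ L = 2.503e-09 m

2. From ΔxΔp ≥ ℏ/2, the minimum momentum uncertainty is:
   Δp ≈ ℏ/(2L) = 2.107e-26 kg·m/s

3. The kinetic energy is approximately:
   KE ≈ (Δp)²/(2m) = (2.107e-26)²/(2 × 1.673e-27 kg)
   KE ≈ 1.327e-25 J = 828.004 neV

This is an order-of-magnitude estimate of the ground state energy.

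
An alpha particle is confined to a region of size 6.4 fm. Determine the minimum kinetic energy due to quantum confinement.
31.880 keV

Using the uncertainty principle:

1. Position uncertainty: Δx ≈ 6.400e-15 m
2. Minimum momentum uncertainty: Δp = ℏ/(2Δx) = 8.239e-21 kg·m/s
3. Minimum kinetic energy:
   KE = (Δp)²/(2m) = (8.239e-21)²/(2 × 6.645e-27 kg)
   KE = 5.108e-15 J = 31.880 keV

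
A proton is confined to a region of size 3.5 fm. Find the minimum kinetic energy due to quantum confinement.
423.466 keV

Using the uncertainty principle:

1. Position uncertainty: Δx ≈ 3.500e-15 m
2. Minimum momentum uncertainty: Δp = ℏ/(2Δx) = 1.507e-20 kg·m/s
3. Minimum kinetic energy:
   KE = (Δp)²/(2m) = (1.507e-20)²/(2 × 1.673e-27 kg)
   KE = 6.785e-14 J = 423.466 keV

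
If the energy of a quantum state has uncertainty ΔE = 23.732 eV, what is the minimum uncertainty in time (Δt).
13.868 as

Using the energy-time uncertainty principle:
ΔEΔt ≥ ℏ/2

The minimum uncertainty in time is:
Δt_min = ℏ/(2ΔE)
Δt_min = (1.055e-34 J·s) / (2 × 3.802e-18 J)
Δt_min = 1.387e-17 s = 13.868 as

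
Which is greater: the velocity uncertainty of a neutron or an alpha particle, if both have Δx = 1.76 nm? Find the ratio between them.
The neutron has the larger minimum velocity uncertainty, by a ratio of 4.0.

For both particles, Δp_min = ℏ/(2Δx) = 2.996e-26 kg·m/s (same for both).

The velocity uncertainty is Δv = Δp/m:
- neutron: Δv = 2.996e-26 / 1.675e-27 = 1.789e+01 m/s = 17.887 m/s
- alpha particle: Δv = 2.996e-26 / 6.645e-27 = 4.509e+00 m/s = 4.509 m/s

Ratio: 1.789e+01 / 4.509e+00 = 4.0

The lighter particle has larger velocity uncertainty because Δv ∝ 1/m.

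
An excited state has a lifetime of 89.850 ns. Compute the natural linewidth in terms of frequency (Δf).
885.670 kHz

Using the energy-time uncertainty principle and E = hf:
ΔEΔt ≥ ℏ/2
hΔf·Δt ≥ ℏ/2

The minimum frequency uncertainty is:
Δf = ℏ/(2hτ) = 1/(4πτ)
Δf = 1/(4π × 8.985e-08 s)
Δf = 8.857e+05 Hz = 885.670 kHz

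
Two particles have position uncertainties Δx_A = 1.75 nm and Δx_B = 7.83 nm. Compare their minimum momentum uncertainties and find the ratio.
Particle A has the larger minimum momentum uncertainty, by a factor of 4.47.

For each particle, the minimum momentum uncertainty is Δp_min = ℏ/(2Δx):

Particle A: Δp_A = ℏ/(2×1.750e-09 m) = 3.013e-26 kg·m/s
Particle B: Δp_B = ℏ/(2×7.830e-09 m) = 6.734e-27 kg·m/s

Ratio: Δp_A/Δp_B = 4.47

Since Δp_min ∝ 1/Δx, the particle with smaller position uncertainty (A) has larger momentum uncertainty.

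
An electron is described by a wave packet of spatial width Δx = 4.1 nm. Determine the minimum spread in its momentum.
1.286 × 10^-26 kg·m/s

For a wave packet, the spatial width Δx and momentum spread Δp are related by the uncertainty principle:
ΔxΔp ≥ ℏ/2

The minimum momentum spread is:
Δp_min = ℏ/(2Δx)
Δp_min = (1.055e-34 J·s) / (2 × 4.100e-09 m)
Δp_min = 1.286e-26 kg·m/s

A wave packet cannot have both a well-defined position and well-defined momentum.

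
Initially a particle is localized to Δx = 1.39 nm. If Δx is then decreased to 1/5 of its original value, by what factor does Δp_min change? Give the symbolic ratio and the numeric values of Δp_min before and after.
Original Δp_min = 3.793 × 10^-26 kg·m/s; new Δp'_min = 1.897 × 10^-25 kg·m/s; ratio Δp'_min/Δp_min = 5.

From the uncertainty principle ΔxΔp ≥ ℏ/2, the minimum momentum uncertainty is Δp_min = ℏ/(2Δx).

Original (Δx = 1.39 nm = 1.390e-09 m):
Δp_min = (1.055e-34 J·s)/(2 × 1.390e-09 m) = 3.793e-26 kg·m/s

When Δx → (1/5)Δx:
Δp'_min = ℏ/(2 × (1/5)Δx) = 5 × ℏ/(2Δx) = 5 × Δp_min
Δp'_min = 5 × 3.793e-26 kg·m/s = 1.897e-25 kg·m/s

Since Δp_min ∝ 1/Δx, when Δx is decreased to 1/5 of its original value, Δp_min increases to 5 times its original value.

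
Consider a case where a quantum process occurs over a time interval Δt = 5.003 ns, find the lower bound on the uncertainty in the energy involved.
65.782 neV

Using the energy-time uncertainty principle:
ΔEΔt ≥ ℏ/2

The minimum uncertainty in energy is:
ΔE_min = ℏ/(2Δt)
ΔE_min = (1.055e-34 J·s) / (2 × 5.003e-09 s)
ΔE_min = 1.054e-26 J = 65.782 neV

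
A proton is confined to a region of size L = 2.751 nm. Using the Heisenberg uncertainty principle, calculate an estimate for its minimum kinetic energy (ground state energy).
685.446 neV

Using the uncertainty principle to estimate ground state energy:

1. The position uncertainty is approximately the confinement size:
   Δx ≈ L = 2.751e-09 m

2. From ΔxΔp ≥ ℏ/2, the minimum momentum uncertainty is:
   Δp ≈ ℏ/(2L) = 1.917e-26 kg·m/s

3. The kinetic energy is approximately:
   KE ≈ (Δp)²/(2m) = (1.917e-26)²/(2 × 1.673e-27 kg)
   KE ≈ 1.098e-25 J = 685.446 neV

This is an order-of-magnitude estimate of the ground state energy.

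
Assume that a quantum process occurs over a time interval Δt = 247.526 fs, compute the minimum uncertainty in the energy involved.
1.330 meV

Using the energy-time uncertainty principle:
ΔEΔt ≥ ℏ/2

The minimum uncertainty in energy is:
ΔE_min = ℏ/(2Δt)
ΔE_min = (1.055e-34 J·s) / (2 × 2.475e-13 s)
ΔE_min = 2.130e-22 J = 1.330 meV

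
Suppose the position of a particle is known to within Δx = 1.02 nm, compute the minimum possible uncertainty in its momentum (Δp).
5.169 × 10^-26 kg·m/s

Using the Heisenberg uncertainty principle:
ΔxΔp ≥ ℏ/2

The minimum uncertainty in momentum is:
Δp_min = ℏ/(2Δx)
Δp_min = (1.055e-34 J·s) / (2 × 1.020e-09 m)
Δp_min = 5.169e-26 kg·m/s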